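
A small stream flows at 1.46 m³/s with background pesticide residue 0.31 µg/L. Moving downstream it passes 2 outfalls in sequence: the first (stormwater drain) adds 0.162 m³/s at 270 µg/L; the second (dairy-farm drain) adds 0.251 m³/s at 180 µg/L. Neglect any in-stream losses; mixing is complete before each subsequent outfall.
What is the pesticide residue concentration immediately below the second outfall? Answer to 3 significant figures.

47.7 µg/L

Below outfall 1: Q → 1.622 m³/s, C = (1.460·0.3100 + 0.1620·270.0)/1.622 = 27.25 µg/L.
Below outfall 2: Q → 1.873 m³/s, C = (1.622·27.25 + 0.2510·180.0)/1.873 = 47.72 µg/L.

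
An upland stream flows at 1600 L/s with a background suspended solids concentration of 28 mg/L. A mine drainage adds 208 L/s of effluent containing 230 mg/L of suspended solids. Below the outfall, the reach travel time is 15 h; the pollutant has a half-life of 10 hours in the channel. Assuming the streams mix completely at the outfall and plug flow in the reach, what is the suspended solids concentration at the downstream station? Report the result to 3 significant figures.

18.1 mg/L

Flow-weighted average: C = (1600·28.00 + 208.0·230.0) / 1808 = 92640/1808 = 51.24 mg/L.
Half-life 10 h → k = ln 2 / 10 = 0.06931 h⁻¹ = 1.664 d⁻¹.
After decay, C = 51.24 × e^(−kt) = 51.24 × 0.3536 = 18.12 mg/L.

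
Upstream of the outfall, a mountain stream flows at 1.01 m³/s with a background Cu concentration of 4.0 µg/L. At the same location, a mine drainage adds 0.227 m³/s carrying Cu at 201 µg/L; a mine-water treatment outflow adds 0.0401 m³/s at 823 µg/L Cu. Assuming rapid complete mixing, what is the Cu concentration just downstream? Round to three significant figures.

Mass balance: C = (1.010·4.000 + 0.2270·201.0 + 0.04010·823.0) / 1.277 = 82.67/1.277 = 64.73 µg/L.

64.7 µg/L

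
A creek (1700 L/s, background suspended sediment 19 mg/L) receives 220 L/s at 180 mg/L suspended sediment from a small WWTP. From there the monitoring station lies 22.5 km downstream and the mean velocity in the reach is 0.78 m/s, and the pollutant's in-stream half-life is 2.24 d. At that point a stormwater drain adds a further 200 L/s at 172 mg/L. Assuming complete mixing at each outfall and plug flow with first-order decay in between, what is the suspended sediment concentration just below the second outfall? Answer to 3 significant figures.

46.8 mg/L

Flow-weighted average: C = (1700·19.00 + 220.0·180.0) / 1920 = 71900/1920 = 37.45 mg/L; combined flow 1920 L/s.
Travel time t = 22.5·1000 / 0.78 = 28850 s = 8.013 h.
Half-life 2.24 d → k = ln 2 / 2.24 = 0.3094 d⁻¹.
Decay over the reach: 37.45·exp(−kt) = 37.45·0.9018 = 33.77 mg/L.
At the second outfall, C = (1920·33.77 + 200.0·172.0) / (1920 + 200.0) = 46.81 mg/L.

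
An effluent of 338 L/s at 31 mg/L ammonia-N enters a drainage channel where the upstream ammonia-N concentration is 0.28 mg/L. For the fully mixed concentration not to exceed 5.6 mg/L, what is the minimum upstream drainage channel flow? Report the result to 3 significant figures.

1610 L/s

Set C_mix = 5.6: (Q·0.2800 + 338.0·31.00) / (Q + 338.0) = 5.6
→ Q = 338.0·(31.00 − 5.6)/(5.6 − 0.2800) = 1614 L/s.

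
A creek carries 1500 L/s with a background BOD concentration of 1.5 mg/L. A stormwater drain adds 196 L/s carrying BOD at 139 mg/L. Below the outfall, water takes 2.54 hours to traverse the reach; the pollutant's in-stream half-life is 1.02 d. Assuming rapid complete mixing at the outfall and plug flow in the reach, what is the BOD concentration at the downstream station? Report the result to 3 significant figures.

16.2 mg/L

Mass balance: C = (1500·1.500 + 196.0·139.0) / 1696 = 29490/1696 = 17.39 mg/L.
Half-life 1.02 d → k = ln 2 / 1.02 = 0.6796 d⁻¹.
After decay, C = 17.39 × e^(−kt) = 17.39 × 0.9306 = 16.18 mg/L.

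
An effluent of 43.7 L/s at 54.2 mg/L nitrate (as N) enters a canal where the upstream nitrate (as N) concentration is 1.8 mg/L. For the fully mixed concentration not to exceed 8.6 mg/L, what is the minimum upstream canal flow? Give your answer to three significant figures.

Set C_mix = 8.6: (Q·1.800 + 43.70·54.20) / (Q + 43.70) = 8.6
→ Q = 43.70·(54.20 − 8.6)/(8.6 − 1.800) = 293.0 L/s.

293 L/s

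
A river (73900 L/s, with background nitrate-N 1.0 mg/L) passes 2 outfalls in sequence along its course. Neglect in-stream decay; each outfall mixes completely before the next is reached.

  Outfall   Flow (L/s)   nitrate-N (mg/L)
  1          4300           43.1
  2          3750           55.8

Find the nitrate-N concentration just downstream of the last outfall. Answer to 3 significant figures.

5.72 mg/L

Below outfall 1: Q → 78200 L/s, C = (73900·1.000 + 4300·43.10)/78200 = 3.315 mg/L.
Below outfall 2: Q → 81950 L/s, C = (78200·3.315 + 3750·55.80)/81950 = 5.717 mg/L.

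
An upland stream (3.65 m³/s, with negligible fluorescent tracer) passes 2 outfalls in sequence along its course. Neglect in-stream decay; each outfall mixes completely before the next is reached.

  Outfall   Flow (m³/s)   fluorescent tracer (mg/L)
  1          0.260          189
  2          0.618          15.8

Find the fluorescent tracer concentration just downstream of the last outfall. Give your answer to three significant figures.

Outfall 1: combined Q = 3.910 m³/s; C = (3.650·0 + 0.2600·189.0)/3.910 = 12.57 mg/L.
Outfall 2: combined Q = 4.528 m³/s; C = (3.910·12.57 + 0.6180·15.80)/4.528 = 13.01 mg/L.

13.0 mg/L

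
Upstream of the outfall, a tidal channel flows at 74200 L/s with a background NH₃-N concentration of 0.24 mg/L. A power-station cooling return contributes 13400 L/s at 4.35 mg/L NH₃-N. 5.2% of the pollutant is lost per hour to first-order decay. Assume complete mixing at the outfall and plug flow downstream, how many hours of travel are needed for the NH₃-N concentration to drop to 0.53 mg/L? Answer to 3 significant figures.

Flow-weighted average: C = (74200·0.2400 + 13400·4.350) / 87600 = 76100/87600 = 0.8687 mg/L.
5.2%/h lost → k = −ln(1 − 0.052) = 0.05340 h⁻¹.
0.8687·exp(−k·t) = 0.53 → t = ln(0.8687/0.53)/k = 33310 s = 9.253 h.

9.25 h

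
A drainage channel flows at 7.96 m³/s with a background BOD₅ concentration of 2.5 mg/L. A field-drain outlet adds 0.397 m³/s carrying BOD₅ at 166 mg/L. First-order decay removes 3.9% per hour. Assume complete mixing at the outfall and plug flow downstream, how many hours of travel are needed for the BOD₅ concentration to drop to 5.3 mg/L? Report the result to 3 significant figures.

Flow-weighted average: C = (7.960·2.500 + 0.3970·166.0) / 8.357 = 85.80/8.357 = 10.27 mg/L.
3.9%/h lost → k = −ln(1 − 0.039) = 0.03978 h⁻¹.
10.27·exp(−k·t) = 5.3 → t = ln(10.27/5.3)/k = 59840 s = 16.62 h.

16.6 h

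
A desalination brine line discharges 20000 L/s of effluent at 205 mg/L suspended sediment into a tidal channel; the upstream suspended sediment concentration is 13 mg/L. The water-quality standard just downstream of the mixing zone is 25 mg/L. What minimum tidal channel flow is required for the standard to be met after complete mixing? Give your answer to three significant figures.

Set C_mix = 25: (Q·13.00 + 20000·205.0) / (Q + 20000) = 25
→ Q = 20000·(205.0 − 25)/(25 − 13.00) = 300000 L/s.

300000 L/s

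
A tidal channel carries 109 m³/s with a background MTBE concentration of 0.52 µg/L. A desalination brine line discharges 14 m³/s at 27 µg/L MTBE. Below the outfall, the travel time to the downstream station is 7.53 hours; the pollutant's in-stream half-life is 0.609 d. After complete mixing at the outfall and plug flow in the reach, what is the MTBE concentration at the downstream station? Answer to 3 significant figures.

Flow-weighted average: C = (109.0·0.5200 + 14.00·27.00) / 123.0 = 434.7/123.0 = 3.534 µg/L.
Half-life 0.609 d → k = ln 2 / 0.609 = 1.138 d⁻¹.
Applying C = C₀e^(−kt): 3.534 × 0.6997 = 2.473 µg/L.

2.47 µg/L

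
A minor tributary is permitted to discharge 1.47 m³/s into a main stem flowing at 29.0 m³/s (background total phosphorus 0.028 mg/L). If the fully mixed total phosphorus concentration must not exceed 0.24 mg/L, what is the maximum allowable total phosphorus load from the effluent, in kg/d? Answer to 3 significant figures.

Mass balance at the limit: 29.00·0.02800 + 1.470·Cₑ = 30.47·0.24 → Cₑ = 4.422 mg/L.
Load = 1.470 m³/s × 4.422 g/m³ × 86 400 s/d = 561.7 kg/d.

562 kg/d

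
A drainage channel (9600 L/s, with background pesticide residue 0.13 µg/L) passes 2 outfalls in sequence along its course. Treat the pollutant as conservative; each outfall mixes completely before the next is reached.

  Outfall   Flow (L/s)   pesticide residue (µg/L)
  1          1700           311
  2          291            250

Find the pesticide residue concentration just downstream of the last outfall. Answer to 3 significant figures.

After outfall 1: Q = 9600 + 1700 = 11300 L/s; C = (9600·0.1300 + 1700·311.0)/11300 = 46.90 µg/L.
After outfall 2: Q = 11300 + 291.0 = 11590 L/s; C = (11300·46.90 + 291.0·250.0)/11590 = 52.00 µg/L.

52.0 µg/L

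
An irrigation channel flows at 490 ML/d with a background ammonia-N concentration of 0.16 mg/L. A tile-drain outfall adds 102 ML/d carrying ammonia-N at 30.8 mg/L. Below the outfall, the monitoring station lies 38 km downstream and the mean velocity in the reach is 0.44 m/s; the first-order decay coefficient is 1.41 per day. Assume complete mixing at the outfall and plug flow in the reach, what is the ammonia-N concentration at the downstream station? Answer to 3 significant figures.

1.33 mg/L

After mixing, C = (490.0·0.1600 + 102.0·30.80) / 592.0 = 3220/592.0 = 5.439 mg/L.
Travel time t = 38·1000 / 0.44 = 86360 s = 23.99 h.
After decay, C = 5.439 × e^(−kt) = 5.439 × 0.2443 = 1.329 mg/L.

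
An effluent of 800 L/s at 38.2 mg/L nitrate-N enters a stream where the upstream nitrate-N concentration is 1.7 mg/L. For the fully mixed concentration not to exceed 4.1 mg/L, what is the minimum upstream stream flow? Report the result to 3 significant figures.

Set C_mix = 4.1: (Q·1.700 + 800.0·38.20) / (Q + 800.0) = 4.1
→ Q = 800.0·(38.20 − 4.1)/(4.1 − 1.700) = 11370 L/s.

11400 L/s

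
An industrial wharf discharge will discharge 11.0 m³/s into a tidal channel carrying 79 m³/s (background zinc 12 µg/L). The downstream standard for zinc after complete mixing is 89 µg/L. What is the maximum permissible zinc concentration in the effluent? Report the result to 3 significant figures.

At the limit, (Qr·Cr + Qe·Cₑ)/(Qr + Qe) = 89:
Cₑ = (90.00·89 − 79.00·12.00) / 11.00 = 642.0 µg/L.

642 µg/L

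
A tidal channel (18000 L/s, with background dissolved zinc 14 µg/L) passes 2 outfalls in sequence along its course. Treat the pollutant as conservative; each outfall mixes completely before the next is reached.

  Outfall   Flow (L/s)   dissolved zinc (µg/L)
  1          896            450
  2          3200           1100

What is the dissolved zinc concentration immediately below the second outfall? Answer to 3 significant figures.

Outfall 1: combined Q = 18900 L/s; C = (18000·14.00 + 896.0·450.0)/18900 = 34.67 µg/L.
Outfall 2: combined Q = 22100 L/s; C = (18900·34.67 + 3200·1100)/22100 = 189.0 µg/L.

189 µg/L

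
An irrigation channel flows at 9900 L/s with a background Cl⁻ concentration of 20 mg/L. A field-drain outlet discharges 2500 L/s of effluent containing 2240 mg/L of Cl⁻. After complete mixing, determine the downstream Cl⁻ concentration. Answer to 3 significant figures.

468 mg/L

Conservation of mass: C = (9900·20.00 + 2500·2240) / 12400 = 5798000/12400 = 467.6 mg/L.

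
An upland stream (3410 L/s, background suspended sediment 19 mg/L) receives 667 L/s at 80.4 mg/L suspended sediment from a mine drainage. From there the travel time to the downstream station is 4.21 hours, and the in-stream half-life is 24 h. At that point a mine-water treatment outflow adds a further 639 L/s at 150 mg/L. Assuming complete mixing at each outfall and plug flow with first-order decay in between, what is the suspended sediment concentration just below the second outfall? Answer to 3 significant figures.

42.6 mg/L

Conservation of mass: C = (3410·19.00 + 667.0·80.40) / 4077 = 118400/4077 = 29.05 mg/L; combined flow 4077 L/s.
Half-life 24 h → k = ln 2 / 24 = 0.02888 h⁻¹ = 0.6931 d⁻¹.
After decay, C = 29.05 × e^(−kt) = 29.05 × 0.8855 = 25.72 mg/L.
Second outfall: C = (4077·25.72 + 639.0·150.0)/4716 = 42.56 mg/L.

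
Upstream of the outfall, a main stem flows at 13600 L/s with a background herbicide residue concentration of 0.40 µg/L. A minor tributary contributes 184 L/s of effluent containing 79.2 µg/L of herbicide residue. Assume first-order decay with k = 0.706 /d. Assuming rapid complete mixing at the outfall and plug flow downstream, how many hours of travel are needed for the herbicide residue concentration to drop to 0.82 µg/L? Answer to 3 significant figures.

After mixing, C = (13600·0.4000 + 184.0·79.20) / 13780 = 20010/13780 = 1.452 µg/L.
1.452·exp(−k·t) = 0.82 → t = ln(1.452/0.82)/k = 69920 s = 19.42 h.

19.4 h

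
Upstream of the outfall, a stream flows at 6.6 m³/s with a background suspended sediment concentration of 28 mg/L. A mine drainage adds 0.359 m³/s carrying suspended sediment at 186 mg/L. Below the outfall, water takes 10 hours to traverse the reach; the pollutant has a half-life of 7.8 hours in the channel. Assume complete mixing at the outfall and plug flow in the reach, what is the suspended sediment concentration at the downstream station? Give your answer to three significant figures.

After mixing, C = (6.600·28.00 + 0.3590·186.0) / 6.959 = 251.6/6.959 = 36.15 mg/L.
Half-life 7.8 h → k = ln 2 / 7.8 = 0.08887 h⁻¹ = 2.133 d⁻¹.
Applying C = C₀e^(−kt): 36.15 × 0.4112 = 14.87 mg/L.

14.9 mg/L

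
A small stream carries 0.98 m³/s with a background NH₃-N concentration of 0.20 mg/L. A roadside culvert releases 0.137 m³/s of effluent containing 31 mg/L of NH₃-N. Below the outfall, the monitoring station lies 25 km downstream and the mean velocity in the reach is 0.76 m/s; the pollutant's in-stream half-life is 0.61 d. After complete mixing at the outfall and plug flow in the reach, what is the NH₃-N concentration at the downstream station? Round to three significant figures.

After mixing, C = (0.9800·0.2000 + 0.1370·31.00) / 1.117 = 4.443/1.117 = 3.978 mg/L.
Travel time t = 25·1000 / 0.76 = 32890 s = 9.137 h.
Half-life 0.61 d → k = ln 2 / 0.61 = 1.136 d⁻¹.
After decay, C = 3.978 × e^(−kt) = 3.978 × 0.6488 = 2.581 mg/L.

2.58 mg/L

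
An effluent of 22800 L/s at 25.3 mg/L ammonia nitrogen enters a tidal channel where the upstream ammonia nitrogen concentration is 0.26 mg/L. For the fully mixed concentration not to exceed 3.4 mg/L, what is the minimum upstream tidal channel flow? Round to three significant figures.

159000 L/s

Set C_mix = 3.4: (Q·0.2600 + 22800·25.30) / (Q + 22800) = 3.4
→ Q = 22800·(25.30 − 3.4)/(3.4 − 0.2600) = 159000 L/s.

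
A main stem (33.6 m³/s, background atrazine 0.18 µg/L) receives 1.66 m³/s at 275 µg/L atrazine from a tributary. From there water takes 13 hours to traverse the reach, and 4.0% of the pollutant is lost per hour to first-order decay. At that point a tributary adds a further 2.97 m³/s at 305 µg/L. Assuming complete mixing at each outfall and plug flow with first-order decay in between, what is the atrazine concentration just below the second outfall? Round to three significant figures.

30.8 µg/L

Mass balance: C = (33.60·0.1800 + 1.660·275.0) / 35.26 = 462.5/35.26 = 13.12 µg/L; combined flow 35.26 m³/s.
4.0%/h lost → k = −ln(1 − 0.04) = 0.04082 h⁻¹.
First-order decay: C = 13.12·exp(−k·t) = 13.12·0.5882 = 7.716 µg/L.
At the second outfall, C = (35.26·7.716 + 2.970·305.0) / (35.26 + 2.970) = 30.81 µg/L.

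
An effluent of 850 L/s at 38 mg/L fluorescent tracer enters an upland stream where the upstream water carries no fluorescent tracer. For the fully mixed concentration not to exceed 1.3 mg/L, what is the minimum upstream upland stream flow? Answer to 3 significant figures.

Set C_mix = 1.3: (Q·0 + 850.0·38.00) / (Q + 850.0) = 1.3
→ Q = 850.0·(38.00 − 1.3)/(1.3 − 0) = 24000 L/s.

24000 L/s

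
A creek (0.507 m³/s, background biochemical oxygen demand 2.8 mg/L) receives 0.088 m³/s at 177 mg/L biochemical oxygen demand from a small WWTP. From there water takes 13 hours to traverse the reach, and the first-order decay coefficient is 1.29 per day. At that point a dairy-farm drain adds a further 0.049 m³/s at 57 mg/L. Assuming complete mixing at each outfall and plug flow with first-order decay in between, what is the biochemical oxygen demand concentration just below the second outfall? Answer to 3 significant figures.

17.5 mg/L

Mass balance: C = (0.5070·2.800 + 0.08800·177.0) / 0.5950 = 17.00/0.5950 = 28.56 mg/L; combined flow 0.5950 m³/s.
First-order decay: C = 28.56·exp(−k·t) = 28.56·0.4972 = 14.20 mg/L.
At the second outfall, C = (0.5950·14.20 + 0.04900·57.00) / (0.5950 + 0.04900) = 17.46 mg/L.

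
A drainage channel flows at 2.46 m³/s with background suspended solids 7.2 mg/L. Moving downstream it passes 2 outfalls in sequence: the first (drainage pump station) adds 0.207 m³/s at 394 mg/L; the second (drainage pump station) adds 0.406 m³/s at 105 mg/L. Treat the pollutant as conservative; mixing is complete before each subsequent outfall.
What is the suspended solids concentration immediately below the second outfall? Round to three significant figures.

After outfall 1: Q = 2.460 + 0.2070 = 2.667 m³/s; C = (2.460·7.200 + 0.2070·394.0)/2.667 = 37.22 mg/L.
After outfall 2: Q = 2.667 + 0.4060 = 3.073 m³/s; C = (2.667·37.22 + 0.4060·105.0)/3.073 = 46.18 mg/L.

46.2 mg/L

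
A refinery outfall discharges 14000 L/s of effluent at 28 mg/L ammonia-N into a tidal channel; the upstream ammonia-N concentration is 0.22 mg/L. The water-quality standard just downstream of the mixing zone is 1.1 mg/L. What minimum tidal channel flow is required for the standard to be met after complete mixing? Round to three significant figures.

428000 L/s

Set C_mix = 1.1: (Q·0.2200 + 14000·28.00) / (Q + 14000) = 1.1
→ Q = 14000·(28.00 − 1.1)/(1.1 − 0.2200) = 428000 L/s.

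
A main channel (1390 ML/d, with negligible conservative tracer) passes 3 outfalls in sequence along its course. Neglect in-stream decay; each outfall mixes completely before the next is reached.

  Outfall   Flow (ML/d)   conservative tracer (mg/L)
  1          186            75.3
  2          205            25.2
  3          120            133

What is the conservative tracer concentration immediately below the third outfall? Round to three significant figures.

Below outfall 1: Q → 1576 ML/d, C = (1390·0 + 186.0·75.30)/1576 = 8.887 mg/L.
Below outfall 2: Q → 1781 ML/d, C = (1576·8.887 + 205.0·25.20)/1781 = 10.76 mg/L.
Below outfall 3: Q → 1901 ML/d, C = (1781·10.76 + 120.0·133.0)/1901 = 18.48 mg/L.

18.5 mg/L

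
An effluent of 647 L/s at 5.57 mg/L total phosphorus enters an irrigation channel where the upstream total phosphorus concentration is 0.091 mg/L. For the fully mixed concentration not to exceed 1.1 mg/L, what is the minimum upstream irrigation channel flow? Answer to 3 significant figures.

2870 L/s

Set C_mix = 1.1: (Q·0.09100 + 647.0·5.570) / (Q + 647.0) = 1.1
→ Q = 647.0·(5.570 − 1.1)/(1.1 − 0.09100) = 2866 L/s.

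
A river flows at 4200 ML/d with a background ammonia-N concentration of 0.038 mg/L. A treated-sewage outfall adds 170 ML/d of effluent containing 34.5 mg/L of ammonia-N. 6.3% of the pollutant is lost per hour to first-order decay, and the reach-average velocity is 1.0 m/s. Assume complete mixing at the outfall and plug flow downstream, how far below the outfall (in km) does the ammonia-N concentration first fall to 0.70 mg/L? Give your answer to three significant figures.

Mass balance: C = (4200·0.03800 + 170.0·34.50) / 4370 = 6025/4370 = 1.379 mg/L.
6.3%/h lost → k = −ln(1 − 0.063) = 0.06507 h⁻¹.
Set 1.379·exp(−k·t) = 0.70 → t = ln(1.379/0.70)/k = 37500 s = 10.42 h.
Distance = v·t = 1.0·37500 = 37500 m = 37.50 km.

37.5 km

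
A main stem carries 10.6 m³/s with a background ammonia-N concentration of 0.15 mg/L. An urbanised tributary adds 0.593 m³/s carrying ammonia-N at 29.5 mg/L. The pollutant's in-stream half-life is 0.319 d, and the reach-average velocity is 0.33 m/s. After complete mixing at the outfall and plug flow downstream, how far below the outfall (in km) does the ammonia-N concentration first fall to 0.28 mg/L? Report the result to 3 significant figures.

23.7 km

Mass balance: C = (10.60·0.1500 + 0.5930·29.50) / 11.19 = 19.08/11.19 = 1.705 mg/L.
Half-life 0.319 d → k = ln 2 / 0.319 = 2.173 d⁻¹.
Set 1.705·exp(−k·t) = 0.28 → t = ln(1.705/0.28)/k = 71830 s = 19.95 h.
Distance = v·t = 0.33·71830 = 23700 m = 23.70 km.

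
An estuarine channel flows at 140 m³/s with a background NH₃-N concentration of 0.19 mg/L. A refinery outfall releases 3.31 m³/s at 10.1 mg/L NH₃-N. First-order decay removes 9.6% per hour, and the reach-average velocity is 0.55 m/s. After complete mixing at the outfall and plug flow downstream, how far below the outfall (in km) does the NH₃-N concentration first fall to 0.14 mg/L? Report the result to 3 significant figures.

21.5 km

After mixing, C = (140.0·0.1900 + 3.310·10.10) / 143.3 = 60.03/143.3 = 0.4189 mg/L.
9.6%/h lost → k = −ln(1 − 0.096) = 0.1009 h⁻¹.
Set 0.4189·exp(−k·t) = 0.14 → t = ln(0.4189/0.14)/k = 39090 s = 10.86 h.
Distance = v·t = 0.55·39090 = 21500 m = 21.50 km.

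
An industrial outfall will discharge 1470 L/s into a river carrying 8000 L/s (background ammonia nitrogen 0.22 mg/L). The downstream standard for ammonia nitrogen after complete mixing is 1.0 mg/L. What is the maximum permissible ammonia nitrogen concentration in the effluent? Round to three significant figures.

5.24 mg/L

At the limit, (Qr·Cr + Qe·Cₑ)/(Qr + Qe) = 1.0:
Cₑ = (9470·1.0 − 8000·0.2200) / 1470 = 5.245 mg/L.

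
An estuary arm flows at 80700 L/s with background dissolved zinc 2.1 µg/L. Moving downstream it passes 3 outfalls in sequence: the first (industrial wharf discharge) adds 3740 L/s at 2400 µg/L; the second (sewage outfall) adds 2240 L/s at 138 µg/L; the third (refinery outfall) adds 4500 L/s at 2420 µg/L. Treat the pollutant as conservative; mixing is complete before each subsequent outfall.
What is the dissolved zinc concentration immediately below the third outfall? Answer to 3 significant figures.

Below outfall 1: Q → 84440 L/s, C = (80700·2.100 + 3740·2400)/84440 = 108.3 µg/L.
Below outfall 2: Q → 86680 L/s, C = (84440·108.3 + 2240·138.0)/86680 = 109.1 µg/L.
Below outfall 3: Q → 91180 L/s, C = (86680·109.1 + 4500·2420)/91180 = 223.1 µg/L.

223 µg/L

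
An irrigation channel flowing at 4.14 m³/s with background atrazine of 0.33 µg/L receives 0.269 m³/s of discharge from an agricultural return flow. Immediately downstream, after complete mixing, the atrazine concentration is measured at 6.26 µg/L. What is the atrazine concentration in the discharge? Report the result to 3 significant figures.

97.5 µg/L

Mass balance: 4.140·0.3300 + 0.2690·Cₑ = 4.409·6.260
→ Cₑ = (4.409·6.260 − 4.140·0.3300) / 0.2690 = 97.52 µg/L.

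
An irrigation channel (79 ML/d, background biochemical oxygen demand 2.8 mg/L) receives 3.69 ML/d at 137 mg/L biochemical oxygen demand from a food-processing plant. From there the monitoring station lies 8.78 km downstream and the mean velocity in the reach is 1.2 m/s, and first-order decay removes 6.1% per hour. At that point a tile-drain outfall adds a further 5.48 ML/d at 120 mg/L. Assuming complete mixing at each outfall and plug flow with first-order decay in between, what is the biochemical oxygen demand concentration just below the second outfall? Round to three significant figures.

14.7 mg/L

Conservation of mass: C = (79.00·2.800 + 3.690·137.0) / 82.69 = 726.7/82.69 = 8.789 mg/L; combined flow 82.69 ML/d.
Travel time t = 8.78·1000 / 1.2 = 7317 s = 2.032 h.
6.1%/h lost → k = −ln(1 − 0.061) = 0.06294 h⁻¹.
First-order decay: C = 8.789·exp(−k·t) = 8.789·0.8799 = 7.733 mg/L.
Second outfall: C = (82.69·7.733 + 5.480·120.0)/88.17 = 14.71 mg/L.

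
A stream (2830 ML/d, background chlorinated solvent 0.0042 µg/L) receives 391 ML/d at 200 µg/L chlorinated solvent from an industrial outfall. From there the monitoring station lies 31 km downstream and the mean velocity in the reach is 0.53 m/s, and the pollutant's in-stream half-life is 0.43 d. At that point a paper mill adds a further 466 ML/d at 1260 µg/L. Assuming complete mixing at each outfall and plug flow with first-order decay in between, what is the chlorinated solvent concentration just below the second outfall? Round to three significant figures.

Conservation of mass: C = (2830·0.004200 + 391.0·200.0) / 3221 = 78210/3221 = 24.28 µg/L; combined flow 3221 ML/d.
Travel time t = 31·1000 / 0.53 = 58490 s = 16.25 h.
Half-life 0.43 d → k = ln 2 / 0.43 = 1.612 d⁻¹.
First-order decay: C = 24.28·exp(−k·t) = 24.28·0.3358 = 8.154 µg/L.
Second outfall: C = (3221·8.154 + 466.0·1260)/3687 = 166.4 µg/L.

166 µg/L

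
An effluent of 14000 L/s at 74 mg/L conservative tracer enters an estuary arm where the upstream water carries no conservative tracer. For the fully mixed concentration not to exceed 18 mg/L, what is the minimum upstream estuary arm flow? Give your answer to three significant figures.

Set C_mix = 18: (Q·0 + 14000·74.00) / (Q + 14000) = 18
→ Q = 14000·(74.00 − 18)/(18 − 0) = 43560 L/s.

43600 L/s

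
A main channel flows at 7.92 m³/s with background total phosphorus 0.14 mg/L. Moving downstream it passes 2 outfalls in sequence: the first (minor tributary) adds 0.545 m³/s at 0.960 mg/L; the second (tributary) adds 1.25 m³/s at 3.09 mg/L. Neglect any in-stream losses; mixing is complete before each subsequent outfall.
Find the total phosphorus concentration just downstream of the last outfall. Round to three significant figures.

0.566 mg/L

After outfall 1: Q = 7.920 + 0.5450 = 8.465 m³/s; C = (7.920·0.1400 + 0.5450·0.9600)/8.465 = 0.1928 mg/L.
After outfall 2: Q = 8.465 + 1.250 = 9.715 m³/s; C = (8.465·0.1928 + 1.250·3.090)/9.715 = 0.5656 mg/L.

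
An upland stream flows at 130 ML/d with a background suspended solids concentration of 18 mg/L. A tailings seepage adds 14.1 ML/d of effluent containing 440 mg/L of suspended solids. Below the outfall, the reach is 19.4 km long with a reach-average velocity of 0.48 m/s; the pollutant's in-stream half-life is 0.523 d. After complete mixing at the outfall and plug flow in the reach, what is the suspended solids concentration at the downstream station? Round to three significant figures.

Conservation of mass: C = (130.0·18.00 + 14.10·440.0) / 144.1 = 8544/144.1 = 59.29 mg/L.
Travel time t = 19.4·1000 / 0.48 = 40420 s = 11.23 h.
Half-life 0.523 d → k = ln 2 / 0.523 = 1.325 d⁻¹.
Decay over the reach: 59.29·exp(−kt) = 59.29·0.5380 = 31.90 mg/L.

31.9 mg/L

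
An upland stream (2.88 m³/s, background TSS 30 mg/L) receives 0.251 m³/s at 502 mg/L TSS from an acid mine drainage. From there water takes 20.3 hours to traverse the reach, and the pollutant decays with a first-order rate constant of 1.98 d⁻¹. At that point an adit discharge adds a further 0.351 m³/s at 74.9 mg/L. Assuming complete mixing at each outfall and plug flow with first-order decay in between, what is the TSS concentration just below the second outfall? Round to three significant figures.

19.0 mg/L

Conservation of mass: C = (2.880·30.00 + 0.2510·502.0) / 3.131 = 212.4/3.131 = 67.84 mg/L; combined flow 3.131 m³/s.
Decay over the reach: 67.84·exp(−kt) = 67.84·0.1874 = 12.71 mg/L.
At the second outfall, C = (3.131·12.71 + 0.3510·74.90) / (3.131 + 0.3510) = 18.98 mg/L.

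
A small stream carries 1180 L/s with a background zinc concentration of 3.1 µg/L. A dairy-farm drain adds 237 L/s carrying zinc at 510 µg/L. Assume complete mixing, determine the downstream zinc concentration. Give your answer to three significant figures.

87.9 µg/L

Flow-weighted average: C = (1180·3.100 + 237.0·510.0) / 1417 = 124500/1417 = 87.88 µg/L.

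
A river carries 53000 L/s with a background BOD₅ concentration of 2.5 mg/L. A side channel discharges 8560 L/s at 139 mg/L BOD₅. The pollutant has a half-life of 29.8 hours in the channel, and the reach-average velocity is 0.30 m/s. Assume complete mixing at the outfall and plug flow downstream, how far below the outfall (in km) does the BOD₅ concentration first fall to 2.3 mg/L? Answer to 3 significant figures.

104 km

Mass balance: C = (53000·2.500 + 8560·139.0) / 61560 = 1322000/61560 = 21.48 mg/L.
Half-life 29.8 h → k = ln 2 / 29.8 = 0.02326 h⁻¹ = 0.5582 d⁻¹.
Set 21.48·exp(−k·t) = 2.3 → t = ln(21.48/2.3)/k = 345800 s = 96.06 h.
Distance = v·t = 0.30·345800 = 103700 m = 103.7 km.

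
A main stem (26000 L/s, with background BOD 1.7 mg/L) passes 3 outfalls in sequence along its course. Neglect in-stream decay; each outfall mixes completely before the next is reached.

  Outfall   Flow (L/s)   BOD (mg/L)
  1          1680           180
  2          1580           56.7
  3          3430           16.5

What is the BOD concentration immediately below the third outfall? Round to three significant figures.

Outfall 1: combined Q = 27680 L/s; C = (26000·1.700 + 1680·180.0)/27680 = 12.52 mg/L.
Outfall 2: combined Q = 29260 L/s; C = (27680·12.52 + 1580·56.70)/29260 = 14.91 mg/L.
Outfall 3: combined Q = 32690 L/s; C = (29260·14.91 + 3430·16.50)/32690 = 15.07 mg/L.

15.1 mg/L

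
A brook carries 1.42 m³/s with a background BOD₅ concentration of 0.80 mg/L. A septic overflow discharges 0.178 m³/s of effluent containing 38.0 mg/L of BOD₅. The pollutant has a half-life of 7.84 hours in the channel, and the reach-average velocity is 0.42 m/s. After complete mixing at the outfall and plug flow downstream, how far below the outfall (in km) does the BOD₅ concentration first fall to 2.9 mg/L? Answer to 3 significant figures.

9.12 km

Flow-weighted average: C = (1.420·0.8000 + 0.1780·38.00) / 1.598 = 7.900/1.598 = 4.944 mg/L.
Half-life 7.84 h → k = ln 2 / 7.84 = 0.08841 h⁻¹ = 2.122 d⁻¹.
Set 4.944·exp(−k·t) = 2.9 → t = ln(4.944/2.9)/k = 21720 s = 6.033 h.
Distance = v·t = 0.42·21720 = 9122 m = 9.122 km.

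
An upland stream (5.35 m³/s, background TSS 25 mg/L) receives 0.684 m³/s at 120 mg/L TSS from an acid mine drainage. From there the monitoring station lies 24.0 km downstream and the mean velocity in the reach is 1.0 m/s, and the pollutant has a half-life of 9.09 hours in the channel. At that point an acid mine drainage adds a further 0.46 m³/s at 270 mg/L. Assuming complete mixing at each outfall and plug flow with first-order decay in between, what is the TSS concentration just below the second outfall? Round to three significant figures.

After mixing, C = (5.350·25.00 + 0.6840·120.0) / 6.034 = 215.8/6.034 = 35.77 mg/L; combined flow 6.034 m³/s.
Travel time t = 24.0·1000 / 1.0 = 24000 s = 6.667 h.
Half-life 9.09 h → k = ln 2 / 9.09 = 0.07625 h⁻¹ = 1.830 d⁻¹.
After decay, C = 35.77 × e^(−kt) = 35.77 × 0.6015 = 21.51 mg/L.
Second outfall: C = (6.034·21.51 + 0.4600·270.0)/6.494 = 39.12 mg/L.

39.1 mg/L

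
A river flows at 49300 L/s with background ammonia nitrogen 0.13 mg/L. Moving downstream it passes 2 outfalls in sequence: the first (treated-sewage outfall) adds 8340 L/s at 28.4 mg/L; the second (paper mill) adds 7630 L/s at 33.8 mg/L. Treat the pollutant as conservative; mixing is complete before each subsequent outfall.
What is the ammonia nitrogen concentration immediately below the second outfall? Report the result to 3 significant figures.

After outfall 1: Q = 49300 + 8340 = 57640 L/s; C = (49300·0.1300 + 8340·28.40)/57640 = 4.220 mg/L.
After outfall 2: Q = 57640 + 7630 = 65270 L/s; C = (57640·4.220 + 7630·33.80)/65270 = 7.678 mg/L.

7.68 mg/L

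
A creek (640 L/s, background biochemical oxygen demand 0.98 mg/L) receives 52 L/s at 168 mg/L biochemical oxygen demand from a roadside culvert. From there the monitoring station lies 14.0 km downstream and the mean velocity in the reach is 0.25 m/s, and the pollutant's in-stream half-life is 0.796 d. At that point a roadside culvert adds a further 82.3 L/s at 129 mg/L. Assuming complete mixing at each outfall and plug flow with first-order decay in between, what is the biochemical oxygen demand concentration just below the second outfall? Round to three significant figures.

After mixing, C = (640.0·0.9800 + 52.00·168.0) / 692.0 = 9363/692.0 = 13.53 mg/L; combined flow 692.0 L/s.
Travel time t = 14.0·1000 / 0.25 = 56000 s = 15.56 h.
Half-life 0.796 d → k = ln 2 / 0.796 = 0.8708 d⁻¹.
Applying C = C₀e^(−kt): 13.53 × 0.5687 = 7.695 mg/L.
At the second outfall, C = (692.0·7.695 + 82.30·129.0) / (692.0 + 82.30) = 20.59 mg/L.

20.6 mg/L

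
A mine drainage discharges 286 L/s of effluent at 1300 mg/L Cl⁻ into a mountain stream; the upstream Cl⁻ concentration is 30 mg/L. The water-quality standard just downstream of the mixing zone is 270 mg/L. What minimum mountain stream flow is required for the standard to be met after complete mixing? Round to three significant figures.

Set C_mix = 270: (Q·30.00 + 286.0·1300) / (Q + 286.0) = 270
→ Q = 286.0·(1300 − 270)/(270 − 30.00) = 1227 L/s.

1230 L/s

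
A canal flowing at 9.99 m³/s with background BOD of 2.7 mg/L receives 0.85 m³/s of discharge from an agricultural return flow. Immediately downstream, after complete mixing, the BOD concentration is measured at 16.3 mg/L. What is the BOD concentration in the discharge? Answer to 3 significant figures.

176 mg/L

Mass balance: 9.990·2.700 + 0.8500·Cₑ = 10.84·16.30
→ Cₑ = (10.84·16.30 − 9.990·2.700) / 0.8500 = 176.1 mg/L.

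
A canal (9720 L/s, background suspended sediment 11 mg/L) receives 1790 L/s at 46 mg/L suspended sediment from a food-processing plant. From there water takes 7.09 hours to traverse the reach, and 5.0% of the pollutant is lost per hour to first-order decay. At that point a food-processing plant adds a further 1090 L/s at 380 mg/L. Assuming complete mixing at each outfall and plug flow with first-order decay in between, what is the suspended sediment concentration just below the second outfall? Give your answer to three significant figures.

Flow-weighted average: C = (9720·11.00 + 1790·46.00) / 11510 = 189300/11510 = 16.44 mg/L; combined flow 11510 L/s.
5.0%/h lost → k = −ln(1 − 0.05) = 0.05129 h⁻¹.
Applying C = C₀e^(−kt): 16.44 × 0.6951 = 11.43 mg/L.
Second outfall: C = (11510·11.43 + 1090·380.0)/12600 = 43.31 mg/L.

43.3 mg/L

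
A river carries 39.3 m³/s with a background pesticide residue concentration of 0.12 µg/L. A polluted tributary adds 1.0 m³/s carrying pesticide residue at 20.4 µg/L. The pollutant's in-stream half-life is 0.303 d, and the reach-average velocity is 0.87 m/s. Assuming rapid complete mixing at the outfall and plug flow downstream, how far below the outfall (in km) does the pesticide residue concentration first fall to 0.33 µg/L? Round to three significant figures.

20.9 km

Mass balance: C = (39.30·0.1200 + 1.000·20.40) / 40.30 = 25.12/40.30 = 0.6232 µg/L.
Half-life 0.303 d → k = ln 2 / 0.303 = 2.288 d⁻¹.
Set 0.6232·exp(−k·t) = 0.33 → t = ln(0.6232/0.33)/k = 24010 s = 6.671 h.
Distance = v·t = 0.87·24010 = 20890 m = 20.89 km.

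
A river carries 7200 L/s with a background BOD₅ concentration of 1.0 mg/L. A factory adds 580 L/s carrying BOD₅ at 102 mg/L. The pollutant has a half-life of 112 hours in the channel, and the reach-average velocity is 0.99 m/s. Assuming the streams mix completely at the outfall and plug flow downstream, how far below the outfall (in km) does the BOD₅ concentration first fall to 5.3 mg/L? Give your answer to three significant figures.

Mass balance: C = (7200·1.000 + 580.0·102.0) / 7780 = 66360/7780 = 8.530 mg/L.
Half-life 112 h → k = ln 2 / 112 = 0.006189 h⁻¹ = 0.1485 d⁻¹.
Set 8.530·exp(−k·t) = 5.3 → t = ln(8.530/5.3)/k = 276800 s = 76.89 h.
Distance = v·t = 0.99·276800 = 274000 m = 274.0 km.

274 km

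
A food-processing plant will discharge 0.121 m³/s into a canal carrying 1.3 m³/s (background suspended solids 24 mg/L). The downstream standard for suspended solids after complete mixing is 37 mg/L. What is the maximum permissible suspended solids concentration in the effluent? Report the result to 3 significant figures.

177 mg/L

At the limit, (Qr·Cr + Qe·Cₑ)/(Qr + Qe) = 37:
Cₑ = (1.421·37 − 1.300·24.00) / 0.1210 = 176.7 mg/L.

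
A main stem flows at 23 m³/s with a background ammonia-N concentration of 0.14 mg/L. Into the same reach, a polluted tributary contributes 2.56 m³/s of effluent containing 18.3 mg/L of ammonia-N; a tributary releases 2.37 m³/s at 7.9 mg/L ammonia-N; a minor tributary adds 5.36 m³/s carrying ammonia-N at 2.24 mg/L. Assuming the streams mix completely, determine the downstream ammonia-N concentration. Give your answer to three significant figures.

After mixing, C = (23.00·0.1400 + 2.560·18.30 + 2.370·7.900 + 5.360·2.240) / 33.29 = 80.80/33.29 = 2.427 mg/L.

2.43 mg/L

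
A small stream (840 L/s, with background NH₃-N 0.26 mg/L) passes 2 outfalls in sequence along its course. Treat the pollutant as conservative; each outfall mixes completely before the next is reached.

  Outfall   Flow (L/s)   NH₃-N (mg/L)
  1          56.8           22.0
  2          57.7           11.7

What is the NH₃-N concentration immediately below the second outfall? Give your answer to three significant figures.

2.25 mg/L

After outfall 1: Q = 840.0 + 56.80 = 896.8 L/s; C = (840.0·0.2600 + 56.80·22.00)/896.8 = 1.637 mg/L.
After outfall 2: Q = 896.8 + 57.70 = 954.5 L/s; C = (896.8·1.637 + 57.70·11.70)/954.5 = 2.245 mg/L.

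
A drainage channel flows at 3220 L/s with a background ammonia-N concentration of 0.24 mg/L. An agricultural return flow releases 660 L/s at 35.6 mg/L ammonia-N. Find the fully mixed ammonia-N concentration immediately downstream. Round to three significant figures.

6.25 mg/L

Mass balance: C = (3220·0.2400 + 660.0·35.60) / 3880 = 24270/3880 = 6.255 mg/L.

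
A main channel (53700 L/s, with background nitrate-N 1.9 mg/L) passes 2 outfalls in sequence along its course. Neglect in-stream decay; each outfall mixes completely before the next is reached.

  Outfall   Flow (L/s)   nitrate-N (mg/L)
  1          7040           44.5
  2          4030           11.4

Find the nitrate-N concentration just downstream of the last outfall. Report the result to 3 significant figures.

Outfall 1: combined Q = 60740 L/s; C = (53700·1.900 + 7040·44.50)/60740 = 6.838 mg/L.
Outfall 2: combined Q = 64770 L/s; C = (60740·6.838 + 4030·11.40)/64770 = 7.121 mg/L.

7.12 mg/L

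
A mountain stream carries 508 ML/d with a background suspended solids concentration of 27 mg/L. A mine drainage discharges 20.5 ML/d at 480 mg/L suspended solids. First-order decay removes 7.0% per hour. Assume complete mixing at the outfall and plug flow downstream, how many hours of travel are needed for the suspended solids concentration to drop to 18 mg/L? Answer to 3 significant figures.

12.5 h

Flow-weighted average: C = (508.0·27.00 + 20.50·480.0) / 528.5 = 23560/528.5 = 44.57 mg/L.
7.0%/h lost → k = −ln(1 − 0.07) = 0.07257 h⁻¹.
44.57·exp(−k·t) = 18 → t = ln(44.57/18)/k = 44980 s = 12.49 h.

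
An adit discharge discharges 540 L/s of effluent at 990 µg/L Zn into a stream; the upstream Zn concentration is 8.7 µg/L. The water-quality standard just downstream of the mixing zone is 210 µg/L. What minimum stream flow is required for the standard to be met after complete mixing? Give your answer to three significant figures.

Set C_mix = 210: (Q·8.700 + 540.0·990.0) / (Q + 540.0) = 210
→ Q = 540.0·(990.0 − 210)/(210 − 8.700) = 2092 L/s.

2090 L/s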